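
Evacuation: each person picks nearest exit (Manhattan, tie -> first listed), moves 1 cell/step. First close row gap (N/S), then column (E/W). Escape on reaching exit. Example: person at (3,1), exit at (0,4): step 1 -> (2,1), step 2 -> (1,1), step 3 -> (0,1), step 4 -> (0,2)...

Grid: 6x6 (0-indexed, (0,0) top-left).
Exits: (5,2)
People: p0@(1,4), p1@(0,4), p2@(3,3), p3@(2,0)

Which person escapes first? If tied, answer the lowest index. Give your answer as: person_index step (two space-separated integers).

Answer: 2 3

Derivation:
Step 1: p0:(1,4)->(2,4) | p1:(0,4)->(1,4) | p2:(3,3)->(4,3) | p3:(2,0)->(3,0)
Step 2: p0:(2,4)->(3,4) | p1:(1,4)->(2,4) | p2:(4,3)->(5,3) | p3:(3,0)->(4,0)
Step 3: p0:(3,4)->(4,4) | p1:(2,4)->(3,4) | p2:(5,3)->(5,2)->EXIT | p3:(4,0)->(5,0)
Step 4: p0:(4,4)->(5,4) | p1:(3,4)->(4,4) | p2:escaped | p3:(5,0)->(5,1)
Step 5: p0:(5,4)->(5,3) | p1:(4,4)->(5,4) | p2:escaped | p3:(5,1)->(5,2)->EXIT
Step 6: p0:(5,3)->(5,2)->EXIT | p1:(5,4)->(5,3) | p2:escaped | p3:escaped
Step 7: p0:escaped | p1:(5,3)->(5,2)->EXIT | p2:escaped | p3:escaped
Exit steps: [6, 7, 3, 5]
First to escape: p2 at step 3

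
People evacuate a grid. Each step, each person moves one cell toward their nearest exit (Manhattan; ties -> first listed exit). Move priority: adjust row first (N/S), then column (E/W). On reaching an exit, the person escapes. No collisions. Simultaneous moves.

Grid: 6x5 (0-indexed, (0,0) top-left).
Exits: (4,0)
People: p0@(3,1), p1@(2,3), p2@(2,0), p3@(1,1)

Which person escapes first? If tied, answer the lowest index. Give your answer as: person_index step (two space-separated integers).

Step 1: p0:(3,1)->(4,1) | p1:(2,3)->(3,3) | p2:(2,0)->(3,0) | p3:(1,1)->(2,1)
Step 2: p0:(4,1)->(4,0)->EXIT | p1:(3,3)->(4,3) | p2:(3,0)->(4,0)->EXIT | p3:(2,1)->(3,1)
Step 3: p0:escaped | p1:(4,3)->(4,2) | p2:escaped | p3:(3,1)->(4,1)
Step 4: p0:escaped | p1:(4,2)->(4,1) | p2:escaped | p3:(4,1)->(4,0)->EXIT
Step 5: p0:escaped | p1:(4,1)->(4,0)->EXIT | p2:escaped | p3:escaped
Exit steps: [2, 5, 2, 4]
First to escape: p0 at step 2

Answer: 0 2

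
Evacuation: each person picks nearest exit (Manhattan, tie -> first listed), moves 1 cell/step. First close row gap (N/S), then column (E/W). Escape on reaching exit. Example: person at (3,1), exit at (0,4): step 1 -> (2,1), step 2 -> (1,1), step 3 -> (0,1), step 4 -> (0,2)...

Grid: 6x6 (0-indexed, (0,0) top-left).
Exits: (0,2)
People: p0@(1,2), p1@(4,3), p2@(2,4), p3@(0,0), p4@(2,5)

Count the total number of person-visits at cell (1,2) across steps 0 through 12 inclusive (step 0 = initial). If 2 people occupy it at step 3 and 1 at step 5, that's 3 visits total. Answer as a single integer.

Answer: 1

Derivation:
Step 0: p0@(1,2) p1@(4,3) p2@(2,4) p3@(0,0) p4@(2,5) -> at (1,2): 1 [p0], cum=1
Step 1: p0@ESC p1@(3,3) p2@(1,4) p3@(0,1) p4@(1,5) -> at (1,2): 0 [-], cum=1
Step 2: p0@ESC p1@(2,3) p2@(0,4) p3@ESC p4@(0,5) -> at (1,2): 0 [-], cum=1
Step 3: p0@ESC p1@(1,3) p2@(0,3) p3@ESC p4@(0,4) -> at (1,2): 0 [-], cum=1
Step 4: p0@ESC p1@(0,3) p2@ESC p3@ESC p4@(0,3) -> at (1,2): 0 [-], cum=1
Step 5: p0@ESC p1@ESC p2@ESC p3@ESC p4@ESC -> at (1,2): 0 [-], cum=1
Total visits = 1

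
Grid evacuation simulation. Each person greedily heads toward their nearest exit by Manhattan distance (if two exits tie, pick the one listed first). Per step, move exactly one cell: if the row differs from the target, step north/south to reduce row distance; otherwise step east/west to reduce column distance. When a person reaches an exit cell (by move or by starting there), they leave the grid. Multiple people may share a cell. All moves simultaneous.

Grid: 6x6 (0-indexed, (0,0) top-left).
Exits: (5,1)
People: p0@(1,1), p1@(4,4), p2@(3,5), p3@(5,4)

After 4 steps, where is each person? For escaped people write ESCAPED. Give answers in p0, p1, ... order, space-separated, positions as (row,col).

Step 1: p0:(1,1)->(2,1) | p1:(4,4)->(5,4) | p2:(3,5)->(4,5) | p3:(5,4)->(5,3)
Step 2: p0:(2,1)->(3,1) | p1:(5,4)->(5,3) | p2:(4,5)->(5,5) | p3:(5,3)->(5,2)
Step 3: p0:(3,1)->(4,1) | p1:(5,3)->(5,2) | p2:(5,5)->(5,4) | p3:(5,2)->(5,1)->EXIT
Step 4: p0:(4,1)->(5,1)->EXIT | p1:(5,2)->(5,1)->EXIT | p2:(5,4)->(5,3) | p3:escaped

ESCAPED ESCAPED (5,3) ESCAPED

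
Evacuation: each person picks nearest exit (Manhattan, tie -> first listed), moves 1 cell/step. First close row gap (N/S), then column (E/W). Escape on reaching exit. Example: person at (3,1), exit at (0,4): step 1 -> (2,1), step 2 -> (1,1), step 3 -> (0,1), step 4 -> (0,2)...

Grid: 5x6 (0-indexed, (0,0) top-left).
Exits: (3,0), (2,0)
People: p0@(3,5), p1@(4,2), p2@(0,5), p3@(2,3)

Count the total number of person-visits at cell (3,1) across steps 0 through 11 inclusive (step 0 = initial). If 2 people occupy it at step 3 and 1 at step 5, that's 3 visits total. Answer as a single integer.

Step 0: p0@(3,5) p1@(4,2) p2@(0,5) p3@(2,3) -> at (3,1): 0 [-], cum=0
Step 1: p0@(3,4) p1@(3,2) p2@(1,5) p3@(2,2) -> at (3,1): 0 [-], cum=0
Step 2: p0@(3,3) p1@(3,1) p2@(2,5) p3@(2,1) -> at (3,1): 1 [p1], cum=1
Step 3: p0@(3,2) p1@ESC p2@(2,4) p3@ESC -> at (3,1): 0 [-], cum=1
Step 4: p0@(3,1) p1@ESC p2@(2,3) p3@ESC -> at (3,1): 1 [p0], cum=2
Step 5: p0@ESC p1@ESC p2@(2,2) p3@ESC -> at (3,1): 0 [-], cum=2
Step 6: p0@ESC p1@ESC p2@(2,1) p3@ESC -> at (3,1): 0 [-], cum=2
Step 7: p0@ESC p1@ESC p2@ESC p3@ESC -> at (3,1): 0 [-], cum=2
Total visits = 2

Answer: 2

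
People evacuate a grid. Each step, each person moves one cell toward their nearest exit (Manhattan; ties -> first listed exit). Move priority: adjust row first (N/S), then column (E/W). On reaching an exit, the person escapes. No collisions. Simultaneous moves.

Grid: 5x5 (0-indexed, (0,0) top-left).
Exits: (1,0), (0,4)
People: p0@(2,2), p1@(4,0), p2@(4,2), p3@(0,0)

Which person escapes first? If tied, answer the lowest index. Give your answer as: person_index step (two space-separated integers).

Step 1: p0:(2,2)->(1,2) | p1:(4,0)->(3,0) | p2:(4,2)->(3,2) | p3:(0,0)->(1,0)->EXIT
Step 2: p0:(1,2)->(1,1) | p1:(3,0)->(2,0) | p2:(3,2)->(2,2) | p3:escaped
Step 3: p0:(1,1)->(1,0)->EXIT | p1:(2,0)->(1,0)->EXIT | p2:(2,2)->(1,2) | p3:escaped
Step 4: p0:escaped | p1:escaped | p2:(1,2)->(1,1) | p3:escaped
Step 5: p0:escaped | p1:escaped | p2:(1,1)->(1,0)->EXIT | p3:escaped
Exit steps: [3, 3, 5, 1]
First to escape: p3 at step 1

Answer: 3 1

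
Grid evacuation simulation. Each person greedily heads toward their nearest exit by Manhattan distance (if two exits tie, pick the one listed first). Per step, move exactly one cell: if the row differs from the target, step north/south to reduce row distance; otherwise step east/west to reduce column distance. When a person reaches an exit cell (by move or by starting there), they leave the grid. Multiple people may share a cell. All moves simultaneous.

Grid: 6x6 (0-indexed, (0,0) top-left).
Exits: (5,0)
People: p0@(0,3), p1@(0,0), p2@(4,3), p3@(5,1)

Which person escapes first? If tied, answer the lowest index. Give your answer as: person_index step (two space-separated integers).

Answer: 3 1

Derivation:
Step 1: p0:(0,3)->(1,3) | p1:(0,0)->(1,0) | p2:(4,3)->(5,3) | p3:(5,1)->(5,0)->EXIT
Step 2: p0:(1,3)->(2,3) | p1:(1,0)->(2,0) | p2:(5,3)->(5,2) | p3:escaped
Step 3: p0:(2,3)->(3,3) | p1:(2,0)->(3,0) | p2:(5,2)->(5,1) | p3:escaped
Step 4: p0:(3,3)->(4,3) | p1:(3,0)->(4,0) | p2:(5,1)->(5,0)->EXIT | p3:escaped
Step 5: p0:(4,3)->(5,3) | p1:(4,0)->(5,0)->EXIT | p2:escaped | p3:escaped
Step 6: p0:(5,3)->(5,2) | p1:escaped | p2:escaped | p3:escaped
Step 7: p0:(5,2)->(5,1) | p1:escaped | p2:escaped | p3:escaped
Step 8: p0:(5,1)->(5,0)->EXIT | p1:escaped | p2:escaped | p3:escaped
Exit steps: [8, 5, 4, 1]
First to escape: p3 at step 1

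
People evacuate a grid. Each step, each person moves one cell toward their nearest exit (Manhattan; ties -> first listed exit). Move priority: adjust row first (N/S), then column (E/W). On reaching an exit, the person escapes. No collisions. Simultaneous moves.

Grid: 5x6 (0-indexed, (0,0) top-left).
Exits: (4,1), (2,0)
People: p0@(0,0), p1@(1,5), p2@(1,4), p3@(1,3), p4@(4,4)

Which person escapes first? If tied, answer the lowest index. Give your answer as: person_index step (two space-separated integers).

Answer: 0 2

Derivation:
Step 1: p0:(0,0)->(1,0) | p1:(1,5)->(2,5) | p2:(1,4)->(2,4) | p3:(1,3)->(2,3) | p4:(4,4)->(4,3)
Step 2: p0:(1,0)->(2,0)->EXIT | p1:(2,5)->(2,4) | p2:(2,4)->(2,3) | p3:(2,3)->(2,2) | p4:(4,3)->(4,2)
Step 3: p0:escaped | p1:(2,4)->(2,3) | p2:(2,3)->(2,2) | p3:(2,2)->(2,1) | p4:(4,2)->(4,1)->EXIT
Step 4: p0:escaped | p1:(2,3)->(2,2) | p2:(2,2)->(2,1) | p3:(2,1)->(2,0)->EXIT | p4:escaped
Step 5: p0:escaped | p1:(2,2)->(2,1) | p2:(2,1)->(2,0)->EXIT | p3:escaped | p4:escaped
Step 6: p0:escaped | p1:(2,1)->(2,0)->EXIT | p2:escaped | p3:escaped | p4:escaped
Exit steps: [2, 6, 5, 4, 3]
First to escape: p0 at step 2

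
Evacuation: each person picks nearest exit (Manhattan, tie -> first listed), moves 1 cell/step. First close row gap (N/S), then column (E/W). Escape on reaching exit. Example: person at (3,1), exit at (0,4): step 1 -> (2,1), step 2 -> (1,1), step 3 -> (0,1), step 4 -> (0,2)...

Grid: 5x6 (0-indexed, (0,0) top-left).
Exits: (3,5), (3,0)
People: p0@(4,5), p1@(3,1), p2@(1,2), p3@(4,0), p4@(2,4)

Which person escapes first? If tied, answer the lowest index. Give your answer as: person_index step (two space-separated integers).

Answer: 0 1

Derivation:
Step 1: p0:(4,5)->(3,5)->EXIT | p1:(3,1)->(3,0)->EXIT | p2:(1,2)->(2,2) | p3:(4,0)->(3,0)->EXIT | p4:(2,4)->(3,4)
Step 2: p0:escaped | p1:escaped | p2:(2,2)->(3,2) | p3:escaped | p4:(3,4)->(3,5)->EXIT
Step 3: p0:escaped | p1:escaped | p2:(3,2)->(3,1) | p3:escaped | p4:escaped
Step 4: p0:escaped | p1:escaped | p2:(3,1)->(3,0)->EXIT | p3:escaped | p4:escaped
Exit steps: [1, 1, 4, 1, 2]
First to escape: p0 at step 1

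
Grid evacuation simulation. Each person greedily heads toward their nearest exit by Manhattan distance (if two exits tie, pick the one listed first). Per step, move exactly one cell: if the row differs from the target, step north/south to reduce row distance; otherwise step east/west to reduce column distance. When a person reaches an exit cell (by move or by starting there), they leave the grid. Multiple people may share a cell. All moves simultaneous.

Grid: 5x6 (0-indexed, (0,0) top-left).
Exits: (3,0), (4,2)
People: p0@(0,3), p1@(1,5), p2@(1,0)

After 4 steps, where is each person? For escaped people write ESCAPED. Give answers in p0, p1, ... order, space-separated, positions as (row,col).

Step 1: p0:(0,3)->(1,3) | p1:(1,5)->(2,5) | p2:(1,0)->(2,0)
Step 2: p0:(1,3)->(2,3) | p1:(2,5)->(3,5) | p2:(2,0)->(3,0)->EXIT
Step 3: p0:(2,3)->(3,3) | p1:(3,5)->(4,5) | p2:escaped
Step 4: p0:(3,3)->(4,3) | p1:(4,5)->(4,4) | p2:escaped

(4,3) (4,4) ESCAPED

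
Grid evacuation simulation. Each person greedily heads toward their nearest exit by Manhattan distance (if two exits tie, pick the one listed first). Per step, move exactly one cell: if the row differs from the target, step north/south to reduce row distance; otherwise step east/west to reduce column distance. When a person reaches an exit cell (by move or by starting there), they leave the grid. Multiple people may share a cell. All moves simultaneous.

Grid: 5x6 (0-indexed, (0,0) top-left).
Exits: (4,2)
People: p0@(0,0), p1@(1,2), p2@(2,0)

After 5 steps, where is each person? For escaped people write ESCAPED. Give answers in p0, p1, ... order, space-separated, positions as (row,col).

Step 1: p0:(0,0)->(1,0) | p1:(1,2)->(2,2) | p2:(2,0)->(3,0)
Step 2: p0:(1,0)->(2,0) | p1:(2,2)->(3,2) | p2:(3,0)->(4,0)
Step 3: p0:(2,0)->(3,0) | p1:(3,2)->(4,2)->EXIT | p2:(4,0)->(4,1)
Step 4: p0:(3,0)->(4,0) | p1:escaped | p2:(4,1)->(4,2)->EXIT
Step 5: p0:(4,0)->(4,1) | p1:escaped | p2:escaped

(4,1) ESCAPED ESCAPED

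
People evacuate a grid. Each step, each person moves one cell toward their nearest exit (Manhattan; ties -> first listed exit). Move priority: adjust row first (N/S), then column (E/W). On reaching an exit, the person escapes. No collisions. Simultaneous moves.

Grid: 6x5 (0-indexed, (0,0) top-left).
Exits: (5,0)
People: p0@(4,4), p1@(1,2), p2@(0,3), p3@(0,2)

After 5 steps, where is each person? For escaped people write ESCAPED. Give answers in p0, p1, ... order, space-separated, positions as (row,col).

Step 1: p0:(4,4)->(5,4) | p1:(1,2)->(2,2) | p2:(0,3)->(1,3) | p3:(0,2)->(1,2)
Step 2: p0:(5,4)->(5,3) | p1:(2,2)->(3,2) | p2:(1,3)->(2,3) | p3:(1,2)->(2,2)
Step 3: p0:(5,3)->(5,2) | p1:(3,2)->(4,2) | p2:(2,3)->(3,3) | p3:(2,2)->(3,2)
Step 4: p0:(5,2)->(5,1) | p1:(4,2)->(5,2) | p2:(3,3)->(4,3) | p3:(3,2)->(4,2)
Step 5: p0:(5,1)->(5,0)->EXIT | p1:(5,2)->(5,1) | p2:(4,3)->(5,3) | p3:(4,2)->(5,2)

ESCAPED (5,1) (5,3) (5,2)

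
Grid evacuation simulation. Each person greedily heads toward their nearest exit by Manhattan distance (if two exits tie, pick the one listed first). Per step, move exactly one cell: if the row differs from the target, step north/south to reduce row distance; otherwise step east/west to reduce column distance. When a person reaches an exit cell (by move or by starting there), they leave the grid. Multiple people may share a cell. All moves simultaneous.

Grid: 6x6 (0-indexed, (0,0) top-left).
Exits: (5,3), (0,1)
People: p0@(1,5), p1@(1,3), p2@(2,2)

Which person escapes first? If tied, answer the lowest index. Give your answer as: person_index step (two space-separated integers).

Step 1: p0:(1,5)->(0,5) | p1:(1,3)->(0,3) | p2:(2,2)->(1,2)
Step 2: p0:(0,5)->(0,4) | p1:(0,3)->(0,2) | p2:(1,2)->(0,2)
Step 3: p0:(0,4)->(0,3) | p1:(0,2)->(0,1)->EXIT | p2:(0,2)->(0,1)->EXIT
Step 4: p0:(0,3)->(0,2) | p1:escaped | p2:escaped
Step 5: p0:(0,2)->(0,1)->EXIT | p1:escaped | p2:escaped
Exit steps: [5, 3, 3]
First to escape: p1 at step 3

Answer: 1 3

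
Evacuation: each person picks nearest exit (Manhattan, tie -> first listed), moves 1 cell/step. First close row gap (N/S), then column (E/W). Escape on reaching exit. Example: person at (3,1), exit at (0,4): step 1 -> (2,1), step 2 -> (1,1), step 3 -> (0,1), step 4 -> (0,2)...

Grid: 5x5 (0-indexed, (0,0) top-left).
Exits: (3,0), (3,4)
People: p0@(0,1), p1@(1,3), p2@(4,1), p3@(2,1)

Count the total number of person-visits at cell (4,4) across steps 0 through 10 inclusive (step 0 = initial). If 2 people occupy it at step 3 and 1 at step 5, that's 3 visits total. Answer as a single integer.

Step 0: p0@(0,1) p1@(1,3) p2@(4,1) p3@(2,1) -> at (4,4): 0 [-], cum=0
Step 1: p0@(1,1) p1@(2,3) p2@(3,1) p3@(3,1) -> at (4,4): 0 [-], cum=0
Step 2: p0@(2,1) p1@(3,3) p2@ESC p3@ESC -> at (4,4): 0 [-], cum=0
Step 3: p0@(3,1) p1@ESC p2@ESC p3@ESC -> at (4,4): 0 [-], cum=0
Step 4: p0@ESC p1@ESC p2@ESC p3@ESC -> at (4,4): 0 [-], cum=0
Total visits = 0

Answer: 0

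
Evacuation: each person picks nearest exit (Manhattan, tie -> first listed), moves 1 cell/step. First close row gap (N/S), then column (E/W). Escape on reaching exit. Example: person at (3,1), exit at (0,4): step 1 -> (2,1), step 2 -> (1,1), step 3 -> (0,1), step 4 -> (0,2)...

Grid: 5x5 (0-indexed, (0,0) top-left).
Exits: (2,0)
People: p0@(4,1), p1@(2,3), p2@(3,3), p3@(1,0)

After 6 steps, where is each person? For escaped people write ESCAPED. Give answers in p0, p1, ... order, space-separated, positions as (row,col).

Step 1: p0:(4,1)->(3,1) | p1:(2,3)->(2,2) | p2:(3,3)->(2,3) | p3:(1,0)->(2,0)->EXIT
Step 2: p0:(3,1)->(2,1) | p1:(2,2)->(2,1) | p2:(2,3)->(2,2) | p3:escaped
Step 3: p0:(2,1)->(2,0)->EXIT | p1:(2,1)->(2,0)->EXIT | p2:(2,2)->(2,1) | p3:escaped
Step 4: p0:escaped | p1:escaped | p2:(2,1)->(2,0)->EXIT | p3:escaped

ESCAPED ESCAPED ESCAPED ESCAPED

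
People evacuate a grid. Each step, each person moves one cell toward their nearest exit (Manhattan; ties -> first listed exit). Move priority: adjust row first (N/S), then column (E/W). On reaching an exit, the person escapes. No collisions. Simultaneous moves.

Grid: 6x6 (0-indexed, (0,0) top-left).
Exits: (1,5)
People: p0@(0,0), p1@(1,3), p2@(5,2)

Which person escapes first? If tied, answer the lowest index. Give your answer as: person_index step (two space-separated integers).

Step 1: p0:(0,0)->(1,0) | p1:(1,3)->(1,4) | p2:(5,2)->(4,2)
Step 2: p0:(1,0)->(1,1) | p1:(1,4)->(1,5)->EXIT | p2:(4,2)->(3,2)
Step 3: p0:(1,1)->(1,2) | p1:escaped | p2:(3,2)->(2,2)
Step 4: p0:(1,2)->(1,3) | p1:escaped | p2:(2,2)->(1,2)
Step 5: p0:(1,3)->(1,4) | p1:escaped | p2:(1,2)->(1,3)
Step 6: p0:(1,4)->(1,5)->EXIT | p1:escaped | p2:(1,3)->(1,4)
Step 7: p0:escaped | p1:escaped | p2:(1,4)->(1,5)->EXIT
Exit steps: [6, 2, 7]
First to escape: p1 at step 2

Answer: 1 2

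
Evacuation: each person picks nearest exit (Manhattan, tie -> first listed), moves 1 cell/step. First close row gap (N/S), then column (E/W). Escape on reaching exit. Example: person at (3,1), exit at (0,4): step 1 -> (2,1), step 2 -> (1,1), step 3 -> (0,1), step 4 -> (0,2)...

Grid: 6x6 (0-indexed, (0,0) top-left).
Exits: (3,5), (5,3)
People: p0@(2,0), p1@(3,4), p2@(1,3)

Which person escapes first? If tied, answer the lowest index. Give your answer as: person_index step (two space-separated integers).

Answer: 1 1

Derivation:
Step 1: p0:(2,0)->(3,0) | p1:(3,4)->(3,5)->EXIT | p2:(1,3)->(2,3)
Step 2: p0:(3,0)->(3,1) | p1:escaped | p2:(2,3)->(3,3)
Step 3: p0:(3,1)->(3,2) | p1:escaped | p2:(3,3)->(3,4)
Step 4: p0:(3,2)->(3,3) | p1:escaped | p2:(3,4)->(3,5)->EXIT
Step 5: p0:(3,3)->(3,4) | p1:escaped | p2:escaped
Step 6: p0:(3,4)->(3,5)->EXIT | p1:escaped | p2:escaped
Exit steps: [6, 1, 4]
First to escape: p1 at step 1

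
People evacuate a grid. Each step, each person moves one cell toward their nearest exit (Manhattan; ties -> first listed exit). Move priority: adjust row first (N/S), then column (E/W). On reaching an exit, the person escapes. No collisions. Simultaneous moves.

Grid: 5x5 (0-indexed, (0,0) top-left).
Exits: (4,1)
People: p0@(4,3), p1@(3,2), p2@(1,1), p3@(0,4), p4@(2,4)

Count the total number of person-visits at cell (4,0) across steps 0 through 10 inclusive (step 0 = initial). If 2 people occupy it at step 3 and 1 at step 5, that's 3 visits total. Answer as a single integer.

Answer: 0

Derivation:
Step 0: p0@(4,3) p1@(3,2) p2@(1,1) p3@(0,4) p4@(2,4) -> at (4,0): 0 [-], cum=0
Step 1: p0@(4,2) p1@(4,2) p2@(2,1) p3@(1,4) p4@(3,4) -> at (4,0): 0 [-], cum=0
Step 2: p0@ESC p1@ESC p2@(3,1) p3@(2,4) p4@(4,4) -> at (4,0): 0 [-], cum=0
Step 3: p0@ESC p1@ESC p2@ESC p3@(3,4) p4@(4,3) -> at (4,0): 0 [-], cum=0
Step 4: p0@ESC p1@ESC p2@ESC p3@(4,4) p4@(4,2) -> at (4,0): 0 [-], cum=0
Step 5: p0@ESC p1@ESC p2@ESC p3@(4,3) p4@ESC -> at (4,0): 0 [-], cum=0
Step 6: p0@ESC p1@ESC p2@ESC p3@(4,2) p4@ESC -> at (4,0): 0 [-], cum=0
Step 7: p0@ESC p1@ESC p2@ESC p3@ESC p4@ESC -> at (4,0): 0 [-], cum=0
Total visits = 0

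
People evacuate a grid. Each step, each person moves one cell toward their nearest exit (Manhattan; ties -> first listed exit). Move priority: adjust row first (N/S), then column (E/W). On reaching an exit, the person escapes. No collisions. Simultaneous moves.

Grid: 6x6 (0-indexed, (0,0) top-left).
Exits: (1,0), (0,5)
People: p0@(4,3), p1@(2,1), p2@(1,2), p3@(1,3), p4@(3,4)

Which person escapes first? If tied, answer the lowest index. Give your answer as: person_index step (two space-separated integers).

Step 1: p0:(4,3)->(3,3) | p1:(2,1)->(1,1) | p2:(1,2)->(1,1) | p3:(1,3)->(1,2) | p4:(3,4)->(2,4)
Step 2: p0:(3,3)->(2,3) | p1:(1,1)->(1,0)->EXIT | p2:(1,1)->(1,0)->EXIT | p3:(1,2)->(1,1) | p4:(2,4)->(1,4)
Step 3: p0:(2,3)->(1,3) | p1:escaped | p2:escaped | p3:(1,1)->(1,0)->EXIT | p4:(1,4)->(0,4)
Step 4: p0:(1,3)->(1,2) | p1:escaped | p2:escaped | p3:escaped | p4:(0,4)->(0,5)->EXIT
Step 5: p0:(1,2)->(1,1) | p1:escaped | p2:escaped | p3:escaped | p4:escaped
Step 6: p0:(1,1)->(1,0)->EXIT | p1:escaped | p2:escaped | p3:escaped | p4:escaped
Exit steps: [6, 2, 2, 3, 4]
First to escape: p1 at step 2

Answer: 1 2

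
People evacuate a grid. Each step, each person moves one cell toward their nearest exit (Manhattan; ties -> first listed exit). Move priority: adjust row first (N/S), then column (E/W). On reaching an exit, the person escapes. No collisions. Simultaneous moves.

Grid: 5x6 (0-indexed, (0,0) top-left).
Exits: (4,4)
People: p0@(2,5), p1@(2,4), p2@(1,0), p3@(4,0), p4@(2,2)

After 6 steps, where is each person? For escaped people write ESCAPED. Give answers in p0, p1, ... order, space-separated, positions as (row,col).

Step 1: p0:(2,5)->(3,5) | p1:(2,4)->(3,4) | p2:(1,0)->(2,0) | p3:(4,0)->(4,1) | p4:(2,2)->(3,2)
Step 2: p0:(3,5)->(4,5) | p1:(3,4)->(4,4)->EXIT | p2:(2,0)->(3,0) | p3:(4,1)->(4,2) | p4:(3,2)->(4,2)
Step 3: p0:(4,5)->(4,4)->EXIT | p1:escaped | p2:(3,0)->(4,0) | p3:(4,2)->(4,3) | p4:(4,2)->(4,3)
Step 4: p0:escaped | p1:escaped | p2:(4,0)->(4,1) | p3:(4,3)->(4,4)->EXIT | p4:(4,3)->(4,4)->EXIT
Step 5: p0:escaped | p1:escaped | p2:(4,1)->(4,2) | p3:escaped | p4:escaped
Step 6: p0:escaped | p1:escaped | p2:(4,2)->(4,3) | p3:escaped | p4:escaped

ESCAPED ESCAPED (4,3) ESCAPED ESCAPED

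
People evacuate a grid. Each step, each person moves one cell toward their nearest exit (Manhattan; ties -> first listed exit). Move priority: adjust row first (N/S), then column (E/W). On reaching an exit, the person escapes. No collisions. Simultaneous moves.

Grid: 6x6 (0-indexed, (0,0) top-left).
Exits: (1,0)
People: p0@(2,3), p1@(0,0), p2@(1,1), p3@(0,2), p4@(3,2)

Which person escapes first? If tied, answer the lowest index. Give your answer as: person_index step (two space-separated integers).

Step 1: p0:(2,3)->(1,3) | p1:(0,0)->(1,0)->EXIT | p2:(1,1)->(1,0)->EXIT | p3:(0,2)->(1,2) | p4:(3,2)->(2,2)
Step 2: p0:(1,3)->(1,2) | p1:escaped | p2:escaped | p3:(1,2)->(1,1) | p4:(2,2)->(1,2)
Step 3: p0:(1,2)->(1,1) | p1:escaped | p2:escaped | p3:(1,1)->(1,0)->EXIT | p4:(1,2)->(1,1)
Step 4: p0:(1,1)->(1,0)->EXIT | p1:escaped | p2:escaped | p3:escaped | p4:(1,1)->(1,0)->EXIT
Exit steps: [4, 1, 1, 3, 4]
First to escape: p1 at step 1

Answer: 1 1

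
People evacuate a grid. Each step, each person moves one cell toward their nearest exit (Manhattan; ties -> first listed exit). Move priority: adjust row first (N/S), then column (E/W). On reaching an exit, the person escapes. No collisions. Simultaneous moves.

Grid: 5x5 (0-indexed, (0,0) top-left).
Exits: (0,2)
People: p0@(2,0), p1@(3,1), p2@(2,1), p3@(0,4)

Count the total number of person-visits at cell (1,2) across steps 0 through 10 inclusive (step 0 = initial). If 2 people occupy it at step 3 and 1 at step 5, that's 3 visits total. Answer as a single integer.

Answer: 0

Derivation:
Step 0: p0@(2,0) p1@(3,1) p2@(2,1) p3@(0,4) -> at (1,2): 0 [-], cum=0
Step 1: p0@(1,0) p1@(2,1) p2@(1,1) p3@(0,3) -> at (1,2): 0 [-], cum=0
Step 2: p0@(0,0) p1@(1,1) p2@(0,1) p3@ESC -> at (1,2): 0 [-], cum=0
Step 3: p0@(0,1) p1@(0,1) p2@ESC p3@ESC -> at (1,2): 0 [-], cum=0
Step 4: p0@ESC p1@ESC p2@ESC p3@ESC -> at (1,2): 0 [-], cum=0
Total visits = 0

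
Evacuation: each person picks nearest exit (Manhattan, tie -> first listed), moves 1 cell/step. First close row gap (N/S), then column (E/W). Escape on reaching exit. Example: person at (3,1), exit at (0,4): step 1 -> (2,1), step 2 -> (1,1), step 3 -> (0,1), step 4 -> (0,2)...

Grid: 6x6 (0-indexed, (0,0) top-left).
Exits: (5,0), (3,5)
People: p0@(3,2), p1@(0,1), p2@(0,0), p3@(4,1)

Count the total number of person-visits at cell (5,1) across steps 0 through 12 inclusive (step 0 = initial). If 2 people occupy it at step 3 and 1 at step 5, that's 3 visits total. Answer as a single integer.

Answer: 2

Derivation:
Step 0: p0@(3,2) p1@(0,1) p2@(0,0) p3@(4,1) -> at (5,1): 0 [-], cum=0
Step 1: p0@(3,3) p1@(1,1) p2@(1,0) p3@(5,1) -> at (5,1): 1 [p3], cum=1
Step 2: p0@(3,4) p1@(2,1) p2@(2,0) p3@ESC -> at (5,1): 0 [-], cum=1
Step 3: p0@ESC p1@(3,1) p2@(3,0) p3@ESC -> at (5,1): 0 [-], cum=1
Step 4: p0@ESC p1@(4,1) p2@(4,0) p3@ESC -> at (5,1): 0 [-], cum=1
Step 5: p0@ESC p1@(5,1) p2@ESC p3@ESC -> at (5,1): 1 [p1], cum=2
Step 6: p0@ESC p1@ESC p2@ESC p3@ESC -> at (5,1): 0 [-], cum=2
Total visits = 2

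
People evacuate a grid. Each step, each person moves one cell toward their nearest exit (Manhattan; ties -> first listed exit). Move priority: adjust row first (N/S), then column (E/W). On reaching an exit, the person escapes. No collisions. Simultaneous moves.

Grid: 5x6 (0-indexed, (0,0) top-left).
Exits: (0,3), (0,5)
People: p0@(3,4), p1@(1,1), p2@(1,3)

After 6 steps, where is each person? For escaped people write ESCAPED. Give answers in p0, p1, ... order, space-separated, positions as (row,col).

Step 1: p0:(3,4)->(2,4) | p1:(1,1)->(0,1) | p2:(1,3)->(0,3)->EXIT
Step 2: p0:(2,4)->(1,4) | p1:(0,1)->(0,2) | p2:escaped
Step 3: p0:(1,4)->(0,4) | p1:(0,2)->(0,3)->EXIT | p2:escaped
Step 4: p0:(0,4)->(0,3)->EXIT | p1:escaped | p2:escaped

ESCAPED ESCAPED ESCAPED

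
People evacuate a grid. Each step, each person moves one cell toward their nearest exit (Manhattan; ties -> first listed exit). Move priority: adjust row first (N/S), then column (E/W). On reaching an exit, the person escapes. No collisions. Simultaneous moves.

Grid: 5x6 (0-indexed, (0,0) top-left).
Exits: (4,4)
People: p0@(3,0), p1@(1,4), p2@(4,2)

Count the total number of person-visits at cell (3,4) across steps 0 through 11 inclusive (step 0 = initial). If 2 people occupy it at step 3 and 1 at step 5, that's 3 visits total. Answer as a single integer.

Step 0: p0@(3,0) p1@(1,4) p2@(4,2) -> at (3,4): 0 [-], cum=0
Step 1: p0@(4,0) p1@(2,4) p2@(4,3) -> at (3,4): 0 [-], cum=0
Step 2: p0@(4,1) p1@(3,4) p2@ESC -> at (3,4): 1 [p1], cum=1
Step 3: p0@(4,2) p1@ESC p2@ESC -> at (3,4): 0 [-], cum=1
Step 4: p0@(4,3) p1@ESC p2@ESC -> at (3,4): 0 [-], cum=1
Step 5: p0@ESC p1@ESC p2@ESC -> at (3,4): 0 [-], cum=1
Total visits = 1

Answer: 1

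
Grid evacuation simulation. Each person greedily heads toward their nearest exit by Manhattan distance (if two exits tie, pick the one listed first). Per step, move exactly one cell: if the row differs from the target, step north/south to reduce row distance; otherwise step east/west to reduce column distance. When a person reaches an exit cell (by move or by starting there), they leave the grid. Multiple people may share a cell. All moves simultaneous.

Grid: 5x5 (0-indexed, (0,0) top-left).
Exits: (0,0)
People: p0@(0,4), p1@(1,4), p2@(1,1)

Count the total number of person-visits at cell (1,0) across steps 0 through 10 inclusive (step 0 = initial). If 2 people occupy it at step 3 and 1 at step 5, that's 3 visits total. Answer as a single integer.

Answer: 0

Derivation:
Step 0: p0@(0,4) p1@(1,4) p2@(1,1) -> at (1,0): 0 [-], cum=0
Step 1: p0@(0,3) p1@(0,4) p2@(0,1) -> at (1,0): 0 [-], cum=0
Step 2: p0@(0,2) p1@(0,3) p2@ESC -> at (1,0): 0 [-], cum=0
Step 3: p0@(0,1) p1@(0,2) p2@ESC -> at (1,0): 0 [-], cum=0
Step 4: p0@ESC p1@(0,1) p2@ESC -> at (1,0): 0 [-], cum=0
Step 5: p0@ESC p1@ESC p2@ESC -> at (1,0): 0 [-], cum=0
Total visits = 0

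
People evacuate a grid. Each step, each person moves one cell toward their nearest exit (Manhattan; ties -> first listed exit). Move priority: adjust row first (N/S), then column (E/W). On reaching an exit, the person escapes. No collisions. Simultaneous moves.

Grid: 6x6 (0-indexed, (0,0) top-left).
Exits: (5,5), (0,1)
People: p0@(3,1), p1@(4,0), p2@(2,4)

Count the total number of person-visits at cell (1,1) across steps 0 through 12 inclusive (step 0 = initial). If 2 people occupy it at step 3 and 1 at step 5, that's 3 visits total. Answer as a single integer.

Step 0: p0@(3,1) p1@(4,0) p2@(2,4) -> at (1,1): 0 [-], cum=0
Step 1: p0@(2,1) p1@(3,0) p2@(3,4) -> at (1,1): 0 [-], cum=0
Step 2: p0@(1,1) p1@(2,0) p2@(4,4) -> at (1,1): 1 [p0], cum=1
Step 3: p0@ESC p1@(1,0) p2@(5,4) -> at (1,1): 0 [-], cum=1
Step 4: p0@ESC p1@(0,0) p2@ESC -> at (1,1): 0 [-], cum=1
Step 5: p0@ESC p1@ESC p2@ESC -> at (1,1): 0 [-], cum=1
Total visits = 1

Answer: 1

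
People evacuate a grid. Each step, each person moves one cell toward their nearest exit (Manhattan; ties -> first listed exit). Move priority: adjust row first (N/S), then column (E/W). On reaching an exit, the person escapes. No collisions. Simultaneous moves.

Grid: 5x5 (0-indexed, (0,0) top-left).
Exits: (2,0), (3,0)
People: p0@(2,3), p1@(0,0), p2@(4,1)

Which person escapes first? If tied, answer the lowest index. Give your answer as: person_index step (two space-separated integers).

Answer: 1 2

Derivation:
Step 1: p0:(2,3)->(2,2) | p1:(0,0)->(1,0) | p2:(4,1)->(3,1)
Step 2: p0:(2,2)->(2,1) | p1:(1,0)->(2,0)->EXIT | p2:(3,1)->(3,0)->EXIT
Step 3: p0:(2,1)->(2,0)->EXIT | p1:escaped | p2:escaped
Exit steps: [3, 2, 2]
First to escape: p1 at step 2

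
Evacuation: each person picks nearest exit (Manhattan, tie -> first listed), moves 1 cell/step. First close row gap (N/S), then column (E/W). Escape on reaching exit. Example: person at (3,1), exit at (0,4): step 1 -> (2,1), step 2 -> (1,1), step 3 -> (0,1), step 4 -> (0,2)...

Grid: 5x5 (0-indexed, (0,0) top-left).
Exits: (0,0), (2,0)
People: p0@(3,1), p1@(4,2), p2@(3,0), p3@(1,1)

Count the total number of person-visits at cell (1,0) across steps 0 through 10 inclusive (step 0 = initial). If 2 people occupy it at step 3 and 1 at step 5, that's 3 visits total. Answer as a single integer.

Step 0: p0@(3,1) p1@(4,2) p2@(3,0) p3@(1,1) -> at (1,0): 0 [-], cum=0
Step 1: p0@(2,1) p1@(3,2) p2@ESC p3@(0,1) -> at (1,0): 0 [-], cum=0
Step 2: p0@ESC p1@(2,2) p2@ESC p3@ESC -> at (1,0): 0 [-], cum=0
Step 3: p0@ESC p1@(2,1) p2@ESC p3@ESC -> at (1,0): 0 [-], cum=0
Step 4: p0@ESC p1@ESC p2@ESC p3@ESC -> at (1,0): 0 [-], cum=0
Total visits = 0

Answer: 0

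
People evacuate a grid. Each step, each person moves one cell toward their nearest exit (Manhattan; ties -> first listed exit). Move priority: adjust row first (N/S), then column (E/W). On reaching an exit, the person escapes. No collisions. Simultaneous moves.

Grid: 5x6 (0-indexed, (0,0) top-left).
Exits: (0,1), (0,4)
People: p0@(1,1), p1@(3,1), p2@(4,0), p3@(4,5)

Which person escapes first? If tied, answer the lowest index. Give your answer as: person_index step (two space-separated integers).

Step 1: p0:(1,1)->(0,1)->EXIT | p1:(3,1)->(2,1) | p2:(4,0)->(3,0) | p3:(4,5)->(3,5)
Step 2: p0:escaped | p1:(2,1)->(1,1) | p2:(3,0)->(2,0) | p3:(3,5)->(2,5)
Step 3: p0:escaped | p1:(1,1)->(0,1)->EXIT | p2:(2,0)->(1,0) | p3:(2,5)->(1,5)
Step 4: p0:escaped | p1:escaped | p2:(1,0)->(0,0) | p3:(1,5)->(0,5)
Step 5: p0:escaped | p1:escaped | p2:(0,0)->(0,1)->EXIT | p3:(0,5)->(0,4)->EXIT
Exit steps: [1, 3, 5, 5]
First to escape: p0 at step 1

Answer: 0 1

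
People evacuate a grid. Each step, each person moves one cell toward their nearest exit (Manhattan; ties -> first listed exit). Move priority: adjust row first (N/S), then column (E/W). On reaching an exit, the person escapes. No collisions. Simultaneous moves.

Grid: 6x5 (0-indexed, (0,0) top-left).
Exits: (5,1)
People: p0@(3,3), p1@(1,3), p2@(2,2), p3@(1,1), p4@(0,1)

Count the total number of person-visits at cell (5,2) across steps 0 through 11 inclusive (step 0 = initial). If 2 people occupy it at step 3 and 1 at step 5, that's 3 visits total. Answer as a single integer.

Step 0: p0@(3,3) p1@(1,3) p2@(2,2) p3@(1,1) p4@(0,1) -> at (5,2): 0 [-], cum=0
Step 1: p0@(4,3) p1@(2,3) p2@(3,2) p3@(2,1) p4@(1,1) -> at (5,2): 0 [-], cum=0
Step 2: p0@(5,3) p1@(3,3) p2@(4,2) p3@(3,1) p4@(2,1) -> at (5,2): 0 [-], cum=0
Step 3: p0@(5,2) p1@(4,3) p2@(5,2) p3@(4,1) p4@(3,1) -> at (5,2): 2 [p0,p2], cum=2
Step 4: p0@ESC p1@(5,3) p2@ESC p3@ESC p4@(4,1) -> at (5,2): 0 [-], cum=2
Step 5: p0@ESC p1@(5,2) p2@ESC p3@ESC p4@ESC -> at (5,2): 1 [p1], cum=3
Step 6: p0@ESC p1@ESC p2@ESC p3@ESC p4@ESC -> at (5,2): 0 [-], cum=3
Total visits = 3

Answer: 3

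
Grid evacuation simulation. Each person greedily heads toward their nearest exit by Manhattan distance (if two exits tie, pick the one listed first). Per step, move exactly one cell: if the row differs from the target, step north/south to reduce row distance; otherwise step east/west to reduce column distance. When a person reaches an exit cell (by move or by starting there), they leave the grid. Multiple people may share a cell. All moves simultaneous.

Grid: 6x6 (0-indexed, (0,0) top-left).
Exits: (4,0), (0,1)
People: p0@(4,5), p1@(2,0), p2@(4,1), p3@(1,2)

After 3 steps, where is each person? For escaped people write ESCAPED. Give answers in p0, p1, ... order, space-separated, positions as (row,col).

Step 1: p0:(4,5)->(4,4) | p1:(2,0)->(3,0) | p2:(4,1)->(4,0)->EXIT | p3:(1,2)->(0,2)
Step 2: p0:(4,4)->(4,3) | p1:(3,0)->(4,0)->EXIT | p2:escaped | p3:(0,2)->(0,1)->EXIT
Step 3: p0:(4,3)->(4,2) | p1:escaped | p2:escaped | p3:escaped

(4,2) ESCAPED ESCAPED ESCAPED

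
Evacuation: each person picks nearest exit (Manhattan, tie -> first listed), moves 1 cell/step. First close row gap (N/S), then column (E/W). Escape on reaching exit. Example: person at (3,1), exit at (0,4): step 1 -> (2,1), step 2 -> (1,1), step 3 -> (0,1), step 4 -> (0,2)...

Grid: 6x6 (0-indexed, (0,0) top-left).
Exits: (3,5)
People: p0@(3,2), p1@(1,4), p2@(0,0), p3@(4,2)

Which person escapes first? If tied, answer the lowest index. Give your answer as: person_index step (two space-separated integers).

Answer: 0 3

Derivation:
Step 1: p0:(3,2)->(3,3) | p1:(1,4)->(2,4) | p2:(0,0)->(1,0) | p3:(4,2)->(3,2)
Step 2: p0:(3,3)->(3,4) | p1:(2,4)->(3,4) | p2:(1,0)->(2,0) | p3:(3,2)->(3,3)
Step 3: p0:(3,4)->(3,5)->EXIT | p1:(3,4)->(3,5)->EXIT | p2:(2,0)->(3,0) | p3:(3,3)->(3,4)
Step 4: p0:escaped | p1:escaped | p2:(3,0)->(3,1) | p3:(3,4)->(3,5)->EXIT
Step 5: p0:escaped | p1:escaped | p2:(3,1)->(3,2) | p3:escaped
Step 6: p0:escaped | p1:escaped | p2:(3,2)->(3,3) | p3:escaped
Step 7: p0:escaped | p1:escaped | p2:(3,3)->(3,4) | p3:escaped
Step 8: p0:escaped | p1:escaped | p2:(3,4)->(3,5)->EXIT | p3:escaped
Exit steps: [3, 3, 8, 4]
First to escape: p0 at step 3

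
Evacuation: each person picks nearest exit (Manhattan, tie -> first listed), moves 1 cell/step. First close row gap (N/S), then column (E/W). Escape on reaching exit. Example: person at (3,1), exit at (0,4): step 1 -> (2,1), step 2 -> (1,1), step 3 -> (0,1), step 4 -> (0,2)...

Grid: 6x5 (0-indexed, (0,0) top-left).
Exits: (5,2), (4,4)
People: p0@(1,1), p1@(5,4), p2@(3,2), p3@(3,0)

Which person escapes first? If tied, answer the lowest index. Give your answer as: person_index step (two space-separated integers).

Answer: 1 1

Derivation:
Step 1: p0:(1,1)->(2,1) | p1:(5,4)->(4,4)->EXIT | p2:(3,2)->(4,2) | p3:(3,0)->(4,0)
Step 2: p0:(2,1)->(3,1) | p1:escaped | p2:(4,2)->(5,2)->EXIT | p3:(4,0)->(5,0)
Step 3: p0:(3,1)->(4,1) | p1:escaped | p2:escaped | p3:(5,0)->(5,1)
Step 4: p0:(4,1)->(5,1) | p1:escaped | p2:escaped | p3:(5,1)->(5,2)->EXIT
Step 5: p0:(5,1)->(5,2)->EXIT | p1:escaped | p2:escaped | p3:escaped
Exit steps: [5, 1, 2, 4]
First to escape: p1 at step 1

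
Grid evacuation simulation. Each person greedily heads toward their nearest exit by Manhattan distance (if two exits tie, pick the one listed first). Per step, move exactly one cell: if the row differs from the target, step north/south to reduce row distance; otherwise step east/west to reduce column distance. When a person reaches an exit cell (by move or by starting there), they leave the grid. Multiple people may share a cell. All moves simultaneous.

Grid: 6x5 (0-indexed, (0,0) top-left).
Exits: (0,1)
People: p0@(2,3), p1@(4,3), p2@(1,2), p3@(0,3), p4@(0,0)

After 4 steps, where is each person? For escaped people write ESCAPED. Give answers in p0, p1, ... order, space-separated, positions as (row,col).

Step 1: p0:(2,3)->(1,3) | p1:(4,3)->(3,3) | p2:(1,2)->(0,2) | p3:(0,3)->(0,2) | p4:(0,0)->(0,1)->EXIT
Step 2: p0:(1,3)->(0,3) | p1:(3,3)->(2,3) | p2:(0,2)->(0,1)->EXIT | p3:(0,2)->(0,1)->EXIT | p4:escaped
Step 3: p0:(0,3)->(0,2) | p1:(2,3)->(1,3) | p2:escaped | p3:escaped | p4:escaped
Step 4: p0:(0,2)->(0,1)->EXIT | p1:(1,3)->(0,3) | p2:escaped | p3:escaped | p4:escaped

ESCAPED (0,3) ESCAPED ESCAPED ESCAPED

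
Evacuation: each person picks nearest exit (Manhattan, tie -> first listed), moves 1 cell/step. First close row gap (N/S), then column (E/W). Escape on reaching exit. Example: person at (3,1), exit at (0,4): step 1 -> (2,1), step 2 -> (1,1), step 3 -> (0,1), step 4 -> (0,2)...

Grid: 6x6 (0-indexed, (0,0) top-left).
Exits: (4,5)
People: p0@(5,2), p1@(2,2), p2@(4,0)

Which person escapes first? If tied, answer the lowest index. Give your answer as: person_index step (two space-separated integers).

Answer: 0 4

Derivation:
Step 1: p0:(5,2)->(4,2) | p1:(2,2)->(3,2) | p2:(4,0)->(4,1)
Step 2: p0:(4,2)->(4,3) | p1:(3,2)->(4,2) | p2:(4,1)->(4,2)
Step 3: p0:(4,3)->(4,4) | p1:(4,2)->(4,3) | p2:(4,2)->(4,3)
Step 4: p0:(4,4)->(4,5)->EXIT | p1:(4,3)->(4,4) | p2:(4,3)->(4,4)
Step 5: p0:escaped | p1:(4,4)->(4,5)->EXIT | p2:(4,4)->(4,5)->EXIT
Exit steps: [4, 5, 5]
First to escape: p0 at step 4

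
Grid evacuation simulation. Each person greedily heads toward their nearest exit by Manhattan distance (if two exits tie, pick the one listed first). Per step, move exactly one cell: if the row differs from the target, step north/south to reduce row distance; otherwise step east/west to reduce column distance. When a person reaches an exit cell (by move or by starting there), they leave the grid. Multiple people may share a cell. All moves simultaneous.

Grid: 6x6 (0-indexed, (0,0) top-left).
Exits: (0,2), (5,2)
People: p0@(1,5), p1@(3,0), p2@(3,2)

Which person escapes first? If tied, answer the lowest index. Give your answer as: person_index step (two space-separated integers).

Answer: 2 2

Derivation:
Step 1: p0:(1,5)->(0,5) | p1:(3,0)->(4,0) | p2:(3,2)->(4,2)
Step 2: p0:(0,5)->(0,4) | p1:(4,0)->(5,0) | p2:(4,2)->(5,2)->EXIT
Step 3: p0:(0,4)->(0,3) | p1:(5,0)->(5,1) | p2:escaped
Step 4: p0:(0,3)->(0,2)->EXIT | p1:(5,1)->(5,2)->EXIT | p2:escaped
Exit steps: [4, 4, 2]
First to escape: p2 at step 2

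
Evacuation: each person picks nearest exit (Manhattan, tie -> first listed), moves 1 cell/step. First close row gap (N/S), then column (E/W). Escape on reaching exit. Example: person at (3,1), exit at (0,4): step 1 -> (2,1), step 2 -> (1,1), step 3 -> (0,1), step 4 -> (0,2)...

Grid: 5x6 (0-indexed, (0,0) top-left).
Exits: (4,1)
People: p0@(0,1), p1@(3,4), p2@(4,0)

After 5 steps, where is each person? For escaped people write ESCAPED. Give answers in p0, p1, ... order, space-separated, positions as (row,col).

Step 1: p0:(0,1)->(1,1) | p1:(3,4)->(4,4) | p2:(4,0)->(4,1)->EXIT
Step 2: p0:(1,1)->(2,1) | p1:(4,4)->(4,3) | p2:escaped
Step 3: p0:(2,1)->(3,1) | p1:(4,3)->(4,2) | p2:escaped
Step 4: p0:(3,1)->(4,1)->EXIT | p1:(4,2)->(4,1)->EXIT | p2:escaped

ESCAPED ESCAPED ESCAPED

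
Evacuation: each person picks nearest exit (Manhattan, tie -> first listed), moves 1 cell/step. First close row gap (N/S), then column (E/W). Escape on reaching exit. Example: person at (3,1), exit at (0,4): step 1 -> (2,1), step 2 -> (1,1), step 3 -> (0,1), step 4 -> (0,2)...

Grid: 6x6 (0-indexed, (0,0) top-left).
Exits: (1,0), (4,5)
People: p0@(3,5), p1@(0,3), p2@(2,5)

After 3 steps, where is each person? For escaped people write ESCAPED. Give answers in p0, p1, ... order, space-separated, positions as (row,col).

Step 1: p0:(3,5)->(4,5)->EXIT | p1:(0,3)->(1,3) | p2:(2,5)->(3,5)
Step 2: p0:escaped | p1:(1,3)->(1,2) | p2:(3,5)->(4,5)->EXIT
Step 3: p0:escaped | p1:(1,2)->(1,1) | p2:escaped

ESCAPED (1,1) ESCAPED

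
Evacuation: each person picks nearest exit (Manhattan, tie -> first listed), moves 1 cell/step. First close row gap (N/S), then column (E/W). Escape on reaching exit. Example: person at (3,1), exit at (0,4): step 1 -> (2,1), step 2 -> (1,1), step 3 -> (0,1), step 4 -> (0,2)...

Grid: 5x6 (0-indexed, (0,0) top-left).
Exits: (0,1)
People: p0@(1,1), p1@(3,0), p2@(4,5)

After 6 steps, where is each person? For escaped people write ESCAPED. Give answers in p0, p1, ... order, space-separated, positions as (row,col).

Step 1: p0:(1,1)->(0,1)->EXIT | p1:(3,0)->(2,0) | p2:(4,5)->(3,5)
Step 2: p0:escaped | p1:(2,0)->(1,0) | p2:(3,5)->(2,5)
Step 3: p0:escaped | p1:(1,0)->(0,0) | p2:(2,5)->(1,5)
Step 4: p0:escaped | p1:(0,0)->(0,1)->EXIT | p2:(1,5)->(0,5)
Step 5: p0:escaped | p1:escaped | p2:(0,5)->(0,4)
Step 6: p0:escaped | p1:escaped | p2:(0,4)->(0,3)

ESCAPED ESCAPED (0,3)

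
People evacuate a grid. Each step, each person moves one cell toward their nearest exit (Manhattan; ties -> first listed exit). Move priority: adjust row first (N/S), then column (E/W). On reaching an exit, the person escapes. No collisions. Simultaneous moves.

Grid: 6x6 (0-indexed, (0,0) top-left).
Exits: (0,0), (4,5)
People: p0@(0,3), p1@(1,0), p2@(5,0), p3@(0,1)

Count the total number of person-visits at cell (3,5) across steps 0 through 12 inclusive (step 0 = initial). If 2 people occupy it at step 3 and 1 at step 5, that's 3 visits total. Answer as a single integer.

Step 0: p0@(0,3) p1@(1,0) p2@(5,0) p3@(0,1) -> at (3,5): 0 [-], cum=0
Step 1: p0@(0,2) p1@ESC p2@(4,0) p3@ESC -> at (3,5): 0 [-], cum=0
Step 2: p0@(0,1) p1@ESC p2@(3,0) p3@ESC -> at (3,5): 0 [-], cum=0
Step 3: p0@ESC p1@ESC p2@(2,0) p3@ESC -> at (3,5): 0 [-], cum=0
Step 4: p0@ESC p1@ESC p2@(1,0) p3@ESC -> at (3,5): 0 [-], cum=0
Step 5: p0@ESC p1@ESC p2@ESC p3@ESC -> at (3,5): 0 [-], cum=0
Total visits = 0

Answer: 0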